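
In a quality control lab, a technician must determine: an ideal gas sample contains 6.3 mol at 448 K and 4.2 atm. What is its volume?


PV = nRT  (R = 0.08206 L·atm/(mol·K))
V = nRT/P = 6.3×0.08206×448/4.2
= 55.144 L

55.144 L


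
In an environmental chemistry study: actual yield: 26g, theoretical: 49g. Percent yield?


% yield = actual/theoretical × 100
= 26/49 × 100
= 53.06%

53.06%


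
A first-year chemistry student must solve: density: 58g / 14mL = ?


ρ = mass/volume
= 58/14
= 4.143 g/mL

4.143 g/mL


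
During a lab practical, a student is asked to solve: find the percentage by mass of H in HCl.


M(HCl) = 1×1.008 + 1×35.45 = 36.458 g/mol
Mass of H = 1 × 1.008 = 1.008 g/mol
% H = 1.008/36.458 × 100 = 2.76%

2.76%


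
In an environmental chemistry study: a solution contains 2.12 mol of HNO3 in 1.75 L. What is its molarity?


M = n/V = 2.12/1.75 = 1.211 mol/L

1.211 M


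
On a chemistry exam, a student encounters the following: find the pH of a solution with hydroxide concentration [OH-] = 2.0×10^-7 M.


pOH = -log10([OH-]) = -log10(2.0×10^-7)
= 7 - log10(2.0) = 6.7
pH = 14 - pOH = 14 - 6.7 = 7.3

7.3


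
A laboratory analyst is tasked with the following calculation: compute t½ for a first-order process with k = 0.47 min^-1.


t½ = ln2/k = 0.693147/(0.47 min^-1)
= 1.475 min

1.475 min


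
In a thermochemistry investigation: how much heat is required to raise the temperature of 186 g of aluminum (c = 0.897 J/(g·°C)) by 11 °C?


q = mcΔT = 186 × 0.897 × 11
= 1835.26 J

1835.26 J


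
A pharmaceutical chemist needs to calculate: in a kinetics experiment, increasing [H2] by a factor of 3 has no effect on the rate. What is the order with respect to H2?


rate ∝ [H2]^n
rate ∝ [H2]^0
Order in H2: 0

0


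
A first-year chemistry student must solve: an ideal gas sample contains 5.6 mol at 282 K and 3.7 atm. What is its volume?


PV = nRT  (R = 0.08206 L·atm/(mol·K))
V = nRT/P = 5.6×0.08206×282/3.7
= 35.024 L

35.024 L


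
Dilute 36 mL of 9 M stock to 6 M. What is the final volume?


C1V1 = C2V2
9 × 36 = 6 × V2
V2 = 324/6 = 54.0 mL

54.0 mL


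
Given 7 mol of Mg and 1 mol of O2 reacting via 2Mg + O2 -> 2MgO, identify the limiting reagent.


Mole ratio available / coefficient:
  Mg: 7/2 = 3.500
  O2: 1/1 = 1.000
Smaller ratio is limiting.

O2


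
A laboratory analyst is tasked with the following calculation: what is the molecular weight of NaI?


M(NaI) = 1×22.99 + 1×126.9
= 22.99 + 126.9
= 149.89 g/mol

149.89 g/mol


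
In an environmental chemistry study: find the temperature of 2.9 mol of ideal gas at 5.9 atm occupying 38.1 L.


PV = nRT  (R = 0.08206 L·atm/(mol·K))
T = PV/(nR) = 5.9×38.1/(2.9×0.08206)
= 224.79/0.237974
= 944.60 K

944.60 K


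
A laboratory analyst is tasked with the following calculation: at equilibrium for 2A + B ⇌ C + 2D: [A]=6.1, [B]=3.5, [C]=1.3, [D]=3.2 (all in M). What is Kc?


Kc = [C][D]^2/([A]^2[B])
= (1.3^1 × 3.2^2)/(6.1^2 × 3.5^1)
= 13.312/130.235
= 0.1022

0.1022


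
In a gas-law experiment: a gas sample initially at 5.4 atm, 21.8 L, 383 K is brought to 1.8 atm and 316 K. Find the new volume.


P1V1/T1 = P2V2/T2
V2 = P1V1T2/(T1P2)
= 5.4×21.8×316/(383×1.8)
= 53.959 L

53.959 L


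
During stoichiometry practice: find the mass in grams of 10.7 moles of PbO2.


M(PbO2) = 239.2 g/mol
mass = n × M = 10.7 × 239.2 = 2559.44 g

2559.44 g


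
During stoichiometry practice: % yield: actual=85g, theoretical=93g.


% yield = actual/theoretical × 100
= 85/93 × 100
= 91.4%

91.4%


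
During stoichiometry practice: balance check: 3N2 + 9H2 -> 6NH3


Equation: 3N2 + 9H2 -> 6NH3
Check atoms: H: 18=18, N: 6=6
Balanced

Yes, balanced


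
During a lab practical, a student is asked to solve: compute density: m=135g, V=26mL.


ρ = mass/volume
= 135/26
= 5.192 g/mL

5.192 g/mL


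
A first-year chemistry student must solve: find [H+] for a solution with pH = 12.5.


[H+] = 10^(-pH) = 10^(-12.5)
= 3.16×10^-13 M

3.16×10^-13 M


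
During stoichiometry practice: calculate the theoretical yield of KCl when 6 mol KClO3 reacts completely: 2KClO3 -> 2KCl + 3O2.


Mole ratio KCl:KClO3 = 2:2
n(KCl) = 6 × 2/2 = 6.000 mol
mass = 6.000 × 74.55 = 447.3 g

447.3 g


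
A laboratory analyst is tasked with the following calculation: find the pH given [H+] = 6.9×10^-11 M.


pH = -log10([H+]) = -log10(6.9×10^-11)
= 11 - log10(6.9)
= 11 - 0.84
= 10.16

10.16


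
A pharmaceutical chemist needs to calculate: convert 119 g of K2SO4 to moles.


M(K2SO4) = 174.27 g/mol
n = mass/M = 119/174.27 = 0.6828 mol

0.6828 mol


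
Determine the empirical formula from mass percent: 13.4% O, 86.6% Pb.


Assume 100 g sample. Moles of each element:
  O: 13.4/16.0 = 0.838 mol
  Pb: 86.6/207.2 = 0.418 mol
Divide by smallest (0.418):
  O: 0.838/0.418 = 2.0
  Pb: 0.418/0.418 = 1.0
Empirical formula: PbO2

PbO2


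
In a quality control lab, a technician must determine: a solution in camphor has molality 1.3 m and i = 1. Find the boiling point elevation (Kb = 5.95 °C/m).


ΔTb = Kb × m × i
= 5.95 × 1.3 × 1
= 7.735 °C

7.735 °C


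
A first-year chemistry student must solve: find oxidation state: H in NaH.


H with a metal (hydride): -1
Oxidation number: -1

-1


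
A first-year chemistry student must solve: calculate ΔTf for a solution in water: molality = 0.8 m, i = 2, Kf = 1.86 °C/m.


ΔTf = Kf × m × i
= 1.86 × 0.8 × 2
= 2.976 °C

2.976 °C


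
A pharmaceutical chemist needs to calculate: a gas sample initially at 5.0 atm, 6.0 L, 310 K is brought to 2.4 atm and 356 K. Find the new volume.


P1V1/T1 = P2V2/T2
V2 = P1V1T2/(T1P2)
= 5.0×6.0×356/(310×2.4)
= 14.355 L

14.355 L


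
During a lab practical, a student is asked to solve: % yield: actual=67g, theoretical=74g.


% yield = actual/theoretical × 100
= 67/74 × 100
= 90.54%

90.54%


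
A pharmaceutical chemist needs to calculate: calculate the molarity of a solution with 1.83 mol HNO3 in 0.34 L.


M = n/V = 1.83/0.34 = 5.382 mol/L

5.382 M


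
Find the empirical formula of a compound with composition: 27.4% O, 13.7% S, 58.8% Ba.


Assume 100 g sample. Moles of each element:
  O: 27.4/16.0 = 1.712 mol
  S: 13.7/32.07 = 0.427 mol
  Ba: 58.8/137.33 = 0.428 mol
Divide by smallest (0.427):
  O: 1.712/0.427 = 4.01
  S: 0.427/0.427 = 1.0
  Ba: 0.428/0.427 = 1.0
Empirical formula: BaSO4

BaSO4


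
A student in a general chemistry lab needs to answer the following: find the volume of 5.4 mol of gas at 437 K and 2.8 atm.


PV = nRT  (R = 0.08206 L·atm/(mol·K))
V = nRT/P = 5.4×0.08206×437/2.8
= 69.159 L

69.159 L


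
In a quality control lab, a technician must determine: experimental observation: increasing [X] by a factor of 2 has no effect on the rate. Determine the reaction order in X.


rate ∝ [X]^n
rate ∝ [X]^0
Order in X: 0

0


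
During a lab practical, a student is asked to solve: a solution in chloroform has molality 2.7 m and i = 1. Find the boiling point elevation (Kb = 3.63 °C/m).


ΔTb = Kb × m × i
= 3.63 × 2.7 × 1
= 9.801 °C

9.801 °C


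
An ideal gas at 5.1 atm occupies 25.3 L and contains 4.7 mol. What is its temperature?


PV = nRT  (R = 0.08206 L·atm/(mol·K))
T = PV/(nR) = 5.1×25.3/(4.7×0.08206)
= 129.03/0.385682
= 334.55 K

334.55 K


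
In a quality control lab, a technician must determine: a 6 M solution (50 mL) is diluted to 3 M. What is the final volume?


C1V1 = C2V2
6 × 50 = 3 × V2
V2 = 300/3 = 100.0 mL

100.0 mL


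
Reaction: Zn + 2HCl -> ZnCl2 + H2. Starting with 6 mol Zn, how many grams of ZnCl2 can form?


Mole ratio ZnCl2:Zn = 1:1
n(ZnCl2) = 6 × 1/1 = 6.000 mol
mass = 6.000 × 136.28 = 817.68 g

817.68 g


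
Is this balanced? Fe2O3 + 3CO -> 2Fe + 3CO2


Equation: Fe2O3 + 3CO -> 2Fe + 3CO2
Check atoms: C: 3=3, Fe: 2=2, O: 6=6
Balanced

Yes, balanced


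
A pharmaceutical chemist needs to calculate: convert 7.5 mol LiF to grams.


M(LiF) = 25.94 g/mol
mass = n × M = 7.5 × 25.94 = 194.55 g

194.55 g


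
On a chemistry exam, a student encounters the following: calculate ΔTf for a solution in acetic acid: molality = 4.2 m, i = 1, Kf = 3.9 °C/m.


ΔTf = Kf × m × i
= 3.9 × 4.2 × 1
= 16.38 °C

16.38 °C


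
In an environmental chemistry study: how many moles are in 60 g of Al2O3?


M(Al2O3) = 101.96 g/mol
n = mass/M = 60/101.96 = 0.5885 mol

0.5885 mol


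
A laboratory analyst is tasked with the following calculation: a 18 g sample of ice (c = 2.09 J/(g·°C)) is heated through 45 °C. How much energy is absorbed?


q = mcΔT = 18 × 2.09 × 45
= 1692.90 J

1692.90 J


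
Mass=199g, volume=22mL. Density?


ρ = mass/volume
= 199/22
= 9.045 g/mL

9.045 g/mL


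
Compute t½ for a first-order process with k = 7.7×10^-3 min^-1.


t½ = ln2/k = 0.693147/(7.7×10^-3 min^-1)
= 90.02 min

90.02 min


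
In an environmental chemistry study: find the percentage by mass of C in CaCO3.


M(CaCO3) = 1×40.08 + 1×12.01 + 3×16.0 = 100.09 g/mol
Mass of C = 1 × 12.01 = 12.01 g/mol
% C = 12.01/100.09 × 100 = 12.00%

12.00%


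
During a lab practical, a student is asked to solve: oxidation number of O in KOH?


O is usually -2
Oxidation number: -2

-2


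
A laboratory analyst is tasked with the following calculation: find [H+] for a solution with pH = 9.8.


[H+] = 10^(-pH) = 10^(-9.8)
= 1.58×10^-10 M

1.58×10^-10 M


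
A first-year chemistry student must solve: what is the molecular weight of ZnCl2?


M(ZnCl2) = 1×65.38 + 2×35.45
= 65.38 + 70.9
= 136.28 g/mol

136.28 g/mol


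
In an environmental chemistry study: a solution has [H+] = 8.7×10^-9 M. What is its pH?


pH = -log10([H+]) = -log10(8.7×10^-9)
= 9 - log10(8.7)
= 9 - 0.94
= 8.06

8.06


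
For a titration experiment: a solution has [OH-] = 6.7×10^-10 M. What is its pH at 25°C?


pOH = -log10([OH-]) = -log10(6.7×10^-10)
= 10 - log10(6.7) = 9.17
pH = 14 - pOH = 14 - 9.17 = 4.83

4.83


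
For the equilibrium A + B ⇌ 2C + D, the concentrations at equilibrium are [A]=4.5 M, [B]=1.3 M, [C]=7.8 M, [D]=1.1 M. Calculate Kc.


Kc = [C]^2[D]/([A][B])
= (7.8^2 × 1.1^1)/(4.5^1 × 1.3^1)
= 66.924/5.85
= 11.44

11.44


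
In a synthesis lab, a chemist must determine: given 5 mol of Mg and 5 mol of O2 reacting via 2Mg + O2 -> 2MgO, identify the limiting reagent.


Mole ratio available / coefficient:
  Mg: 5/2 = 2.500
  O2: 5/1 = 5.000
Smaller ratio is limiting.

Mg


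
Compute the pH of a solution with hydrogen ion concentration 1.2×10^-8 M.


pH = -log10([H+]) = -log10(1.2×10^-8)
= 8 - log10(1.2)
= 8 - 0.08
= 7.92

7.92


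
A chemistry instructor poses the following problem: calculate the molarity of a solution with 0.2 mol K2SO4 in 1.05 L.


M = n/V = 0.2/1.05 = 0.190 mol/L

0.190 M


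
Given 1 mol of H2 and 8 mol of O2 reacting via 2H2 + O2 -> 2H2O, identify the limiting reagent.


Mole ratio available / coefficient:
  H2: 1/2 = 0.500
  O2: 8/1 = 8.000
Smaller ratio is limiting.

H2


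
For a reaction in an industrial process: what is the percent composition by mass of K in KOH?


M(KOH) = 1×39.1 + 1×16.0 + 1×1.008 = 56.108 g/mol
Mass of K = 1 × 39.1 = 39.10 g/mol
% K = 39.10/56.108 × 100 = 69.69%

69.69%


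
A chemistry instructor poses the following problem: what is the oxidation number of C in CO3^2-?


x + 3(-2) = -2, so x = +4
Oxidation number: +4

+4


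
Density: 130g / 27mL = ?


ρ = mass/volume
= 130/27
= 4.815 g/mL

4.815 g/mL


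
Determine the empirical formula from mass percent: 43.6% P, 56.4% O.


Assume 100 g sample. Moles of each element:
  P: 43.6/30.97 = 1.408 mol
  O: 56.4/16.0 = 3.525 mol
Divide by smallest (1.408):
  P: 1.408/1.408 = 1.0
  O: 3.525/1.408 = 2.5
Multiply all ratios by 2 to obtain whole numbers.
Empirical formula: P2O5

P2O5


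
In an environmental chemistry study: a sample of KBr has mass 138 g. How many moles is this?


M(KBr) = 119.0 g/mol
n = mass/M = 138/119.0 = 1.1597 mol

1.1597 mol


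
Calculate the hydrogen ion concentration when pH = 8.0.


[H+] = 10^(-pH) = 10^(-8.0)
= 1.0×10^-8 M

1.0×10^-8 M


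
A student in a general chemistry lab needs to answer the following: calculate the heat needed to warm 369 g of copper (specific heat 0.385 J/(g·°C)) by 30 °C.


q = mcΔT = 369 × 0.385 × 30
= 4261.95 J

4261.95 J


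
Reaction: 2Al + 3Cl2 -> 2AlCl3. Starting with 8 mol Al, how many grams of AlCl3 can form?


Mole ratio AlCl3:Al = 2:2
n(AlCl3) = 8 × 2/2 = 8.000 mol
mass = 8.000 × 133.33 = 1066.64 g

1066.64 g


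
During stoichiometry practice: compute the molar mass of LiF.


M(LiF) = 1×6.94 + 1×19.0
= 6.94 + 19.0
= 25.94 g/mol

25.94 g/mol


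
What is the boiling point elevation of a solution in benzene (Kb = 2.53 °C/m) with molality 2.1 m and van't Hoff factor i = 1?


ΔTb = Kb × m × i
= 2.53 × 2.1 × 1
= 5.313 °C

5.313 °C


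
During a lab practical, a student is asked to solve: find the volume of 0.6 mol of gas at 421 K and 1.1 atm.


PV = nRT  (R = 0.08206 L·atm/(mol·K))
V = nRT/P = 0.6×0.08206×421/1.1
= 18.844 L

18.844 L


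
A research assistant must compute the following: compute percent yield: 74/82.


% yield = actual/theoretical × 100
= 74/82 × 100
= 90.24%

90.24%


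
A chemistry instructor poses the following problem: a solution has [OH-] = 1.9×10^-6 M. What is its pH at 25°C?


pOH = -log10([OH-]) = -log10(1.9×10^-6)
= 6 - log10(1.9) = 5.72
pH = 14 - pOH = 14 - 5.72 = 8.28

8.28


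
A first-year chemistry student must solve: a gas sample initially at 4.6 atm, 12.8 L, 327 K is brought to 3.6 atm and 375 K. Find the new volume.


P1V1/T1 = P2V2/T2
V2 = P1V1T2/(T1P2)
= 4.6×12.8×375/(327×3.6)
= 18.756 L

18.756 L


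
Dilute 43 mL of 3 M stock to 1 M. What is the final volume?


C1V1 = C2V2
3 × 43 = 1 × V2
V2 = 129/1 = 129.0 mL

129.0 mL


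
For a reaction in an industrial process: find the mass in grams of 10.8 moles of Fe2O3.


M(Fe2O3) = 159.7 g/mol
mass = n × M = 10.8 × 159.7 = 1724.76 g

1724.76 g


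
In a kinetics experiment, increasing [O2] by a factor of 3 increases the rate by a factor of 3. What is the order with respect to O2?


rate ∝ [O2]^n
3^n = 3 → n = 1
Order in O2: 1

1


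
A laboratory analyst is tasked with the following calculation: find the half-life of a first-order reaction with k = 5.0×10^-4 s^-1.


t½ = ln2/k = 0.693147/(5.0×10^-4 s^-1)
= 1386 s

1386 s


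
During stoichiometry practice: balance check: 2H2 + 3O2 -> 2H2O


Equation: 2H2 + 3O2 -> 2H2O
Check atoms: H: 4=4, O: 6≠2
Not balanced

No, not balanced


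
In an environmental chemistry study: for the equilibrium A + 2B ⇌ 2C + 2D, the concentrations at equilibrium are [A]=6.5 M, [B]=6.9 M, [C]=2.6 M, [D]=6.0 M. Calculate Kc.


Kc = [C]^2[D]^2/([A][B]^2)
= (2.6^2 × 6.0^2)/(6.5^1 × 6.9^2)
= 243.36/309.465
= 0.7864

0.7864


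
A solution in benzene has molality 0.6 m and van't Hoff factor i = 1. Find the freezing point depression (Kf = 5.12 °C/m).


ΔTf = Kf × m × i
= 5.12 × 0.6 × 1
= 3.072 °C

3.072 °C


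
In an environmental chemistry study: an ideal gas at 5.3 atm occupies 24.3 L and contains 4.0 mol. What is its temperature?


PV = nRT  (R = 0.08206 L·atm/(mol·K))
T = PV/(nR) = 5.3×24.3/(4.0×0.08206)
= 128.79/0.328240
= 392.37 K

392.37 K


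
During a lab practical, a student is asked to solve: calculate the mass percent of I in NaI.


M(NaI) = 1×22.99 + 1×126.9 = 149.89 g/mol
Mass of I = 1 × 126.9 = 126.90 g/mol
% I = 126.90/149.89 × 100 = 84.66%

84.66%


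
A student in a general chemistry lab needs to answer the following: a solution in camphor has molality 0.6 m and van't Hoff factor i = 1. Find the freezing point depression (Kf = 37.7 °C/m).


ΔTf = Kf × m × i
= 37.7 × 0.6 × 1
= 22.62 °C

22.62 °C


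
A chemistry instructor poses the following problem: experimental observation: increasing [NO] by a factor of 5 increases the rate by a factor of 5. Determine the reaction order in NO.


rate ∝ [NO]^n
5^n = 5 → n = 1
Order in NO: 1

1


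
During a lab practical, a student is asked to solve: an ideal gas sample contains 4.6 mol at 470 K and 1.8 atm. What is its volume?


PV = nRT  (R = 0.08206 L·atm/(mol·K))
V = nRT/P = 4.6×0.08206×470/1.8
= 98.563 L

98.563 L


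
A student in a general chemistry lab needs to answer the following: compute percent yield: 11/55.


% yield = actual/theoretical × 100
= 11/55 × 100
= 20.0%

20.0%


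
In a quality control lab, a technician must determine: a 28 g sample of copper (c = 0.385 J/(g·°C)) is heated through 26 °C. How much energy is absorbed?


q = mcΔT = 28 × 0.385 × 26
= 280.28 J

280.28 J


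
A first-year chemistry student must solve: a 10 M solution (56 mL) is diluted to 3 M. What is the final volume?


C1V1 = C2V2
10 × 56 = 3 × V2
V2 = 560/3 = 186.67 mL

186.67 mL


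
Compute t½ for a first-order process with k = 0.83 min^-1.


t½ = ln2/k = 0.693147/(0.83 min^-1)
= 0.8351 min

0.8351 min


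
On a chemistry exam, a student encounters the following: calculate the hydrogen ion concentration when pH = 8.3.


[H+] = 10^(-pH) = 10^(-8.3)
= 5.01×10^-9 M

5.01×10^-9 M


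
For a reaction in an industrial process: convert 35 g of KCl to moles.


M(KCl) = 74.55 g/mol
n = mass/M = 35/74.55 = 0.4695 mol

0.4695 mol


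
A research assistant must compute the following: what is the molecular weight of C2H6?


M(C2H6) = 2×12.01 + 6×1.008
= 24.02 + 6.05
= 30.07 g/mol

30.07 g/mol


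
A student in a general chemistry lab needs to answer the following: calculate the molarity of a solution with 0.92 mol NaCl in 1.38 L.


M = n/V = 0.92/1.38 = 0.667 mol/L

0.667 M


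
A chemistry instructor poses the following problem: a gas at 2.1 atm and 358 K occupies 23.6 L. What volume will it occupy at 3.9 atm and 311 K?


P1V1/T1 = P2V2/T2
V2 = P1V1T2/(T1P2)
= 2.1×23.6×311/(358×3.9)
= 11.039 L

11.039 L


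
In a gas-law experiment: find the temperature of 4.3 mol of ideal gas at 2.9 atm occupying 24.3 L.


PV = nRT  (R = 0.08206 L·atm/(mol·K))
T = PV/(nR) = 2.9×24.3/(4.3×0.08206)
= 70.47/0.352858
= 199.71 K

199.71 K


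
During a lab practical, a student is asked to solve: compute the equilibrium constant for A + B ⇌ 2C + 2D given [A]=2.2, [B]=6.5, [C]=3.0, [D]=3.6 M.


Kc = [C]^2[D]^2/([A][B])
= (3.0^2 × 3.6^2)/(2.2^1 × 6.5^1)
= 116.64/14.3
= 8.157

8.157


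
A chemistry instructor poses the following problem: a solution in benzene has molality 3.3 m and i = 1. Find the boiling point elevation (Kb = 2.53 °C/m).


ΔTb = Kb × m × i
= 2.53 × 3.3 × 1
= 8.349 °C

8.349 °C


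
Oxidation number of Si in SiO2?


x + 2(-2) = 0, so x = +4
Oxidation number: +4

+4


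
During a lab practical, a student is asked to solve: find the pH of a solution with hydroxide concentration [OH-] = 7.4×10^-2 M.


pOH = -log10([OH-]) = -log10(7.4×10^-2)
= 2 - log10(7.4) = 1.13
pH = 14 - pOH = 14 - 1.13 = 12.87

12.87


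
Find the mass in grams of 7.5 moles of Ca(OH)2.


M(Ca(OH)2) = 74.1 g/mol
mass = n × M = 7.5 × 74.1 = 555.75 g

555.75 g


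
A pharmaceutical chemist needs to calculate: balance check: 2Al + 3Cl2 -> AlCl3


Equation: 2Al + 3Cl2 -> AlCl3
Check atoms: Al: 2≠1, Cl: 6≠3
Not balanced

No, not balanced


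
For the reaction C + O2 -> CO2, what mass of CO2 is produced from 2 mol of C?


Mole ratio CO2:C = 1:1
n(CO2) = 2 × 1/1 = 2.000 mol
mass = 2.000 × 44.01 = 88.02 g

88.02 g


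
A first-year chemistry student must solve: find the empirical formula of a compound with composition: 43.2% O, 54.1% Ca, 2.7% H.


Assume 100 g sample. Moles of each element:
  O: 43.2/16.0 = 2.7 mol
  Ca: 54.1/40.08 = 1.35 mol
  H: 2.7/1.008 = 2.679 mol
Divide by smallest (1.35):
  O: 2.7/1.35 = 2.0
  Ca: 1.35/1.35 = 1.0
  H: 2.679/1.35 = 1.98
Empirical formula: CaO2H2

CaO2H2


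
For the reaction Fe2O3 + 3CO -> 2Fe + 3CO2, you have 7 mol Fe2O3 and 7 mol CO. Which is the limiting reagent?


Mole ratio available / coefficient:
  Fe2O3: 7/1 = 7.000
  CO: 7/3 = 2.333
Smaller ratio is limiting.

CO


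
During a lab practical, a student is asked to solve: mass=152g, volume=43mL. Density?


ρ = mass/volume
= 152/43
= 3.535 g/mL

3.535 g/mL


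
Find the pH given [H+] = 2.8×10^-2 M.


pH = -log10([H+]) = -log10(2.8×10^-2)
= 2 - log10(2.8)
= 2 - 0.45
= 1.55

1.55


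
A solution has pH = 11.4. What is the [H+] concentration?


[H+] = 10^(-pH) = 10^(-11.4)
= 3.98×10^-12 M

3.98×10^-12 M


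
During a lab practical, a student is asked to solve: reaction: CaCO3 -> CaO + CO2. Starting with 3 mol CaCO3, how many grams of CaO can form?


Mole ratio CaO:CaCO3 = 1:1
n(CaO) = 3 × 1/1 = 3.000 mol
mass = 3.000 × 56.08 = 168.24 g

168.24 g


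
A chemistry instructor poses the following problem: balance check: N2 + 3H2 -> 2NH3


Equation: N2 + 3H2 -> 2NH3
Check atoms: H: 6=6, N: 2=2
Balanced

Yes, balanced


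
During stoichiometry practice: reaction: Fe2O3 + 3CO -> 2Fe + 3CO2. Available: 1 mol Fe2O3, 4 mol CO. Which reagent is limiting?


Mole ratio available / coefficient:
  Fe2O3: 1/1 = 1.000
  CO: 4/3 = 1.333
Smaller ratio is limiting.

Fe2O3


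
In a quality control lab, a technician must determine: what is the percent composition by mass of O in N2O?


M(N2O) = 2×14.01 + 1×16.0 = 44.02 g/mol
Mass of O = 1 × 16.0 = 16.00 g/mol
% O = 16.00/44.02 × 100 = 36.35%

36.35%


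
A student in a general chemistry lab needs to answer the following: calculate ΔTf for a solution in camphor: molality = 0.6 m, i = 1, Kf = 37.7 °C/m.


ΔTf = Kf × m × i
= 37.7 × 0.6 × 1
= 22.62 °C

22.62 °C


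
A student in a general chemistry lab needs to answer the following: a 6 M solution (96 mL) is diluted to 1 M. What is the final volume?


C1V1 = C2V2
6 × 96 = 1 × V2
V2 = 576/1 = 576.0 mL

576.0 mL


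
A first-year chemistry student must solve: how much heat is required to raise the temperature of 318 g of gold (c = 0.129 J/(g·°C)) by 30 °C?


q = mcΔT = 318 × 0.129 × 30
= 1230.66 J

1230.66 J


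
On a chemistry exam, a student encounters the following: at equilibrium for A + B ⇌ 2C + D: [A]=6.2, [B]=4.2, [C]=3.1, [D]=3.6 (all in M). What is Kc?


Kc = [C]^2[D]/([A][B])
= (3.1^2 × 3.6^1)/(6.2^1 × 4.2^1)
= 34.596/26.04
= 1.329

1.329


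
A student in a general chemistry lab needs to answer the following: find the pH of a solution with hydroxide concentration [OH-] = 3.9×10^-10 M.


pOH = -log10([OH-]) = -log10(3.9×10^-10)
= 10 - log10(3.9) = 9.41
pH = 14 - pOH = 14 - 9.41 = 4.59

4.59


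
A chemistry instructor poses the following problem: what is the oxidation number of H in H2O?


H is +1 with nonmetals
Oxidation number: +1

+1


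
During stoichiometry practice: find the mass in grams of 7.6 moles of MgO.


M(MgO) = 40.31 g/mol
mass = n × M = 7.6 × 40.31 = 306.36 g

306.36 g


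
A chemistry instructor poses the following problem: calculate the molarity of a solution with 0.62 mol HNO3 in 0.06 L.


M = n/V = 0.62/0.06 = 10.333 mol/L

10.333 M


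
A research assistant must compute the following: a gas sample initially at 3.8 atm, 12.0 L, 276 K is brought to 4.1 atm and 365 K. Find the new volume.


P1V1/T1 = P2V2/T2
V2 = P1V1T2/(T1P2)
= 3.8×12.0×365/(276×4.1)
= 14.708 L

14.708 L


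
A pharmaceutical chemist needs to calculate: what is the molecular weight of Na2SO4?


M(Na2SO4) = 2×22.99 + 1×32.07 + 4×16.0
= 45.98 + 32.07 + 64.0
= 142.05 g/mol

142.05 g/mol


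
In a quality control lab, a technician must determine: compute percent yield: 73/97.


% yield = actual/theoretical × 100
= 73/97 × 100
= 75.26%

75.26%


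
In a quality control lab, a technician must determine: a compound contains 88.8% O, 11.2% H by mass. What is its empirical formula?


Assume 100 g sample. Moles of each element:
  O: 88.8/16.0 = 5.55 mol
  H: 11.2/1.008 = 11.111 mol
Divide by smallest (5.55):
  O: 5.55/5.55 = 1.0
  H: 11.111/5.55 = 2.0
Empirical formula: H2O

H2O


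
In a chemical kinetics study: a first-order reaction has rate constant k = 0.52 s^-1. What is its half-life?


t½ = ln2/k = 0.693147/(0.52 s^-1)
= 1.333 s

1.333 s


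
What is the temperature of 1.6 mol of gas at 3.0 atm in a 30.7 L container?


PV = nRT  (R = 0.08206 L·atm/(mol·K))
T = PV/(nR) = 3.0×30.7/(1.6×0.08206)
= 92.10/0.131296
= 701.47 K

701.47 K


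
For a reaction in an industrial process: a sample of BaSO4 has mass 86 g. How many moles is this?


M(BaSO4) = 233.4 g/mol
n = mass/M = 86/233.4 = 0.3685 mol

0.3685 mol


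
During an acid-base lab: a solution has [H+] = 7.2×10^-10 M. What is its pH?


pH = -log10([H+]) = -log10(7.2×10^-10)
= 10 - log10(7.2)
= 10 - 0.86
= 9.14

9.14


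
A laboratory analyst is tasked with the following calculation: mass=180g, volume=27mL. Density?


ρ = mass/volume
= 180/27
= 6.667 g/mL

6.667 g/mL


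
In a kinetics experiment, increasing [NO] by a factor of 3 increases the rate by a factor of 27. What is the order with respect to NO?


rate ∝ [NO]^n
3^n = 27 → n = 3
Order in NO: 3

3


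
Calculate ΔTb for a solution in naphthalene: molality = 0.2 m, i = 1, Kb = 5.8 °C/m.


ΔTb = Kb × m × i
= 5.8 × 0.2 × 1
= 1.16 °C

1.16 °C


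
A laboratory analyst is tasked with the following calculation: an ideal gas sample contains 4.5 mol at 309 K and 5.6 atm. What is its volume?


PV = nRT  (R = 0.08206 L·atm/(mol·K))
V = nRT/P = 4.5×0.08206×309/5.6
= 20.376 L

20.376 L


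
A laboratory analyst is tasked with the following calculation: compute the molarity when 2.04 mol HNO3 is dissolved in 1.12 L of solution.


M = n/V = 2.04/1.12 = 1.821 mol/L

1.821 M


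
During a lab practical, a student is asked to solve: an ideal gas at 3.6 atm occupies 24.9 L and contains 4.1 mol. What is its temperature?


PV = nRT  (R = 0.08206 L·atm/(mol·K))
T = PV/(nR) = 3.6×24.9/(4.1×0.08206)
= 89.64/0.336446
= 266.43 K

266.43 K


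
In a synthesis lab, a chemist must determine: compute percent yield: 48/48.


% yield = actual/theoretical × 100
= 48/48 × 100
= 100.0%

100.0%


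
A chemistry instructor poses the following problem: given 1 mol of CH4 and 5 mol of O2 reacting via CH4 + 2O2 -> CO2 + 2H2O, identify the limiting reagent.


Mole ratio available / coefficient:
  CH4: 1/1 = 1.000
  O2: 5/2 = 2.500
Smaller ratio is limiting.

CH4


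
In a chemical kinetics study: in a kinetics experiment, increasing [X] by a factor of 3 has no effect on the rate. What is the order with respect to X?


rate ∝ [X]^n
rate ∝ [X]^0
Order in X: 0

0


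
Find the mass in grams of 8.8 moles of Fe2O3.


M(Fe2O3) = 159.7 g/mol
mass = n × M = 8.8 × 159.7 = 1405.36 g

1405.36 g


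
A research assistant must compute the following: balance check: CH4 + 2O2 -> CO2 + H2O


Equation: CH4 + 2O2 -> CO2 + H2O
Check atoms: C: 1=1, H: 4≠2, O: 4≠3
Not balanced

No, not balanced


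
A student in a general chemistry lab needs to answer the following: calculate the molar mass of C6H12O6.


M(C6H12O6) = 6×12.01 + 12×1.008 + 6×16.0
= 72.06 + 12.1 + 96.0
= 180.16 g/mol

180.16 g/mol


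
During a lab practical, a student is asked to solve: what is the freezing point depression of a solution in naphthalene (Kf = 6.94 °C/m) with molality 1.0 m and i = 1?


ΔTf = Kf × m × i
= 6.94 × 1.0 × 1
= 6.94 °C

6.94 °C


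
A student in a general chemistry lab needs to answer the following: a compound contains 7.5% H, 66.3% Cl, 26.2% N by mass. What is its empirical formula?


Assume 100 g sample. Moles of each element:
  H: 7.5/1.008 = 7.44 mol
  Cl: 66.3/35.45 = 1.87 mol
  N: 26.2/14.01 = 1.87 mol
Divide by smallest (1.87):
  H: 7.44/1.87 = 3.98
  Cl: 1.87/1.87 = 1.0
  N: 1.87/1.87 = 1.0
Empirical formula: NH4Cl

NH4Cl


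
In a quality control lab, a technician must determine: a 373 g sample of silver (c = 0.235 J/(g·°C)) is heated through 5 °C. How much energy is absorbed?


q = mcΔT = 373 × 0.235 × 5
= 438.28 J

438.28 J


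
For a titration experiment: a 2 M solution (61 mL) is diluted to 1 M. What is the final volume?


C1V1 = C2V2
2 × 61 = 1 × V2
V2 = 122/1 = 122.0 mL

122.0 mL


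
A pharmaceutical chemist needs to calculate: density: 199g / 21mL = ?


ρ = mass/volume
= 199/21
= 9.476 g/mL

9.476 g/mL


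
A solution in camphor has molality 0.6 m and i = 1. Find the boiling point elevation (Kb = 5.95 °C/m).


ΔTb = Kb × m × i
= 5.95 × 0.6 × 1
= 3.57 °C

3.57 °C


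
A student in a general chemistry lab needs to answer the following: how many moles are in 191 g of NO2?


M(NO2) = 46.01 g/mol
n = mass/M = 191/46.01 = 4.1513 mol

4.1513 mol


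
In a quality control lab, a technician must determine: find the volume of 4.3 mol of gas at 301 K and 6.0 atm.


PV = nRT  (R = 0.08206 L·atm/(mol·K))
V = nRT/P = 4.3×0.08206×301/6.0
= 17.702 L

17.702 L


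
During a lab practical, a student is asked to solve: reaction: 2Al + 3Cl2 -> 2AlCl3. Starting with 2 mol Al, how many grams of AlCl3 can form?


Mole ratio AlCl3:Al = 2:2
n(AlCl3) = 2 × 2/2 = 2.000 mol
mass = 2.000 × 133.33 = 266.66 g

266.66 g


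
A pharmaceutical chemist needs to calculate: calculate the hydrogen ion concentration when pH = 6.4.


[H+] = 10^(-pH) = 10^(-6.4)
= 3.98×10^-7 M

3.98×10^-7 M


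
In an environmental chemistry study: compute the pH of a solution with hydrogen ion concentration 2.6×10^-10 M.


pH = -log10([H+]) = -log10(2.6×10^-10)
= 10 - log10(2.6)
= 10 - 0.41
= 9.59

9.59


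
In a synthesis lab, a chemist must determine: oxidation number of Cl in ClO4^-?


x + 4(-2) = -1, so x = +7
Oxidation number: +7

+7


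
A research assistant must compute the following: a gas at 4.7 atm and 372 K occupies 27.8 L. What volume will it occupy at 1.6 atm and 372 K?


P1V1/T1 = P2V2/T2
V2 = P1V1T2/(T1P2)
= 4.7×27.8×372/(372×1.6)
= 81.662 L

81.662 L


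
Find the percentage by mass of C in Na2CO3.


M(Na2CO3) = 2×22.99 + 1×12.01 + 3×16.0 = 105.99 g/mol
Mass of C = 1 × 12.01 = 12.01 g/mol
% C = 12.01/105.99 × 100 = 11.33%

11.33%


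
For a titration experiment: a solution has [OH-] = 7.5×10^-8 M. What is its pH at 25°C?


pOH = -log10([OH-]) = -log10(7.5×10^-8)
= 8 - log10(7.5) = 7.12
pH = 14 - pOH = 14 - 7.12 = 6.88

6.88


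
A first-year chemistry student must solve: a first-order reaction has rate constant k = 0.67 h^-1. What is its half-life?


t½ = ln2/k = 0.693147/(0.67 h^-1)
= 1.035 h

1.035 h


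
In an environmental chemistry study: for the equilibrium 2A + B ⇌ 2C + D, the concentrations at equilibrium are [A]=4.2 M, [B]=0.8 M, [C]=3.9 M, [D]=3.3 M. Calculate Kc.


Kc = [C]^2[D]/([A]^2[B])
= (3.9^2 × 3.3^1)/(4.2^2 × 0.8^1)
= 50.193/14.112
= 3.557

3.557


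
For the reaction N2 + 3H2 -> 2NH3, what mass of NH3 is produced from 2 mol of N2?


Mole ratio NH3:N2 = 2:1
n(NH3) = 2 × 2/1 = 4.000 mol
mass = 4.000 × 17.03 = 68.12 g

68.12 g


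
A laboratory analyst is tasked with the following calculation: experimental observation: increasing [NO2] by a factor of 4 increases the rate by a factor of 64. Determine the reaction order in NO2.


rate ∝ [NO2]^n
4^n = 64 → n = 3
Order in NO2: 3

3


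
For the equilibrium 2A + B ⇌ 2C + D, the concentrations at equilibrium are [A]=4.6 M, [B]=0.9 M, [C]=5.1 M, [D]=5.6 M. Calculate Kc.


Kc = [C]^2[D]/([A]^2[B])
= (5.1^2 × 5.6^1)/(4.6^2 × 0.9^1)
= 145.656/19.044
= 7.648

7.648


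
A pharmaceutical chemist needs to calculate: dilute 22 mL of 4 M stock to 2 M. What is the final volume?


C1V1 = C2V2
4 × 22 = 2 × V2
V2 = 88/2 = 44.0 mL

44.0 mL


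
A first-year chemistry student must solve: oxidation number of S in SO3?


x + 3(-2) = 0, so x = +6
Oxidation number: +6

+6


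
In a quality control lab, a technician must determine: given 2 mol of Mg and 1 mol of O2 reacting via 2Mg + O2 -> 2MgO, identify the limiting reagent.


Mole ratio available / coefficient:
  Mg: 2/2 = 1.000
  O2: 1/1 = 1.000
Smaller ratio is limiting.

neither (stoichiometric); Mg and O2 are fully consumed


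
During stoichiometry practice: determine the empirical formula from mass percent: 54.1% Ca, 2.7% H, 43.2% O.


Assume 100 g sample. Moles of each element:
  Ca: 54.1/40.08 = 1.35 mol
  H: 2.7/1.008 = 2.679 mol
  O: 43.2/16.0 = 2.7 mol
Divide by smallest (1.35):
  Ca: 1.35/1.35 = 1.0
  H: 2.679/1.35 = 1.98
  O: 2.7/1.35 = 2.0
Empirical formula: CaO2H2

CaO2H2


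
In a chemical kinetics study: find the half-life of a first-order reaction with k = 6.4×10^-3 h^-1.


t½ = ln2/k = 0.693147/(6.4×10^-3 h^-1)
= 108.3 h

108.3 h


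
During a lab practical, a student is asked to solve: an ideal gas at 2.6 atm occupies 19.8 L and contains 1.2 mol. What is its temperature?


PV = nRT  (R = 0.08206 L·atm/(mol·K))
T = PV/(nR) = 2.6×19.8/(1.2×0.08206)
= 51.48/0.098472
= 522.79 K

522.79 K


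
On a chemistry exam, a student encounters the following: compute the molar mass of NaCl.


M(NaCl) = 1×22.99 + 1×35.45
= 22.99 + 35.45
= 58.44 g/mol

58.44 g/mol


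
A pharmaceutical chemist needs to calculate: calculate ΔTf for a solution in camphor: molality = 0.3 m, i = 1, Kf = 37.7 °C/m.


ΔTf = Kf × m × i
= 37.7 × 0.3 × 1
= 11.31 °C

11.31 °C


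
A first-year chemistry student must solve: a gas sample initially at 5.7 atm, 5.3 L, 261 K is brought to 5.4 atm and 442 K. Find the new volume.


P1V1/T1 = P2V2/T2
V2 = P1V1T2/(T1P2)
= 5.7×5.3×442/(261×5.4)
= 9.474 L

9.474 L


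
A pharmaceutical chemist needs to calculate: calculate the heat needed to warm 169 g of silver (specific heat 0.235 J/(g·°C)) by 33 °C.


q = mcΔT = 169 × 0.235 × 33
= 1310.60 J

1310.60 J


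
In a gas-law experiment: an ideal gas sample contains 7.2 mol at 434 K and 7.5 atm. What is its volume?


PV = nRT  (R = 0.08206 L·atm/(mol·K))
V = nRT/P = 7.2×0.08206×434/7.5
= 34.189 L

34.189 L


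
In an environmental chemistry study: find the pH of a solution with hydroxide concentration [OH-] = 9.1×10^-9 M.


pOH = -log10([OH-]) = -log10(9.1×10^-9)
= 9 - log10(9.1) = 8.04
pH = 14 - pOH = 14 - 8.04 = 5.96

5.96


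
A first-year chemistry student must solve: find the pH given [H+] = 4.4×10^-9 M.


pH = -log10([H+]) = -log10(4.4×10^-9)
= 9 - log10(4.4)
= 9 - 0.64
= 8.36

8.36


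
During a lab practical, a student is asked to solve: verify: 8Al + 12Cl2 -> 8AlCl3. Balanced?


Equation: 8Al + 12Cl2 -> 8AlCl3
Check atoms: Al: 8=8, Cl: 24=24
Balanced

Yes, balanced


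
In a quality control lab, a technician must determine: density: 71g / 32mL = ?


ρ = mass/volume
= 71/32
= 2.219 g/mL

2.219 g/mL


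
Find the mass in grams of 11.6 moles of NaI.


M(NaI) = 149.89 g/mol
mass = n × M = 11.6 × 149.89 = 1738.72 g

1738.72 g


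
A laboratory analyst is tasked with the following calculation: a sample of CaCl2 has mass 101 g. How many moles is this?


M(CaCl2) = 110.98 g/mol
n = mass/M = 101/110.98 = 0.9101 mol

0.9101 mol


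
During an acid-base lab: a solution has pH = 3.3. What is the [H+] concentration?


[H+] = 10^(-pH) = 10^(-3.3)
= 5.01×10^-4 M

5.01×10^-4 M


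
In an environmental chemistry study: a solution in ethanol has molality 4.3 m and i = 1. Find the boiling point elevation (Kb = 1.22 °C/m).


ΔTb = Kb × m × i
= 1.22 × 4.3 × 1
= 5.246 °C

5.246 °C


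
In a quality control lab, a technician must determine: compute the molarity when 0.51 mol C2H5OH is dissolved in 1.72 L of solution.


M = n/V = 0.51/1.72 = 0.297 mol/L

0.297 M


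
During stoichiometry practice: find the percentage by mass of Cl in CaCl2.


M(CaCl2) = 1×40.08 + 2×35.45 = 110.98 g/mol
Mass of Cl = 2 × 35.45 = 70.90 g/mol
% Cl = 70.90/110.98 × 100 = 63.89%

63.89%


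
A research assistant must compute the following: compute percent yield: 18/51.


% yield = actual/theoretical × 100
= 18/51 × 100
= 35.29%

35.29%


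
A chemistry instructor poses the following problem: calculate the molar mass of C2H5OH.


M(C2H5OH) = 2×12.01 + 6×1.008 + 1×16.0
= 24.02 + 6.05 + 16.0
= 46.07 g/mol

46.07 g/mol


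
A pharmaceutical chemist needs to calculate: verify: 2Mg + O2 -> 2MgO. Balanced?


Equation: 2Mg + O2 -> 2MgO
Check atoms: Mg: 2=2, O: 2=2
Balanced

Yes, balanced


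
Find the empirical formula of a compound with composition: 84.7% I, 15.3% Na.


Assume 100 g sample. Moles of each element:
  I: 84.7/126.9 = 0.667 mol
  Na: 15.3/22.99 = 0.666 mol
Divide by smallest (0.666):
  I: 0.667/0.666 = 1.0
  Na: 0.666/0.666 = 1.0
Empirical formula: NaI

NaI


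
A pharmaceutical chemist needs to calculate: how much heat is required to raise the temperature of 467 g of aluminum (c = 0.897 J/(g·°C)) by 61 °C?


q = mcΔT = 467 × 0.897 × 61
= 25552.84 J

25552.84 J


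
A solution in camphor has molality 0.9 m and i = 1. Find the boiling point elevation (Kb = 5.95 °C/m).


ΔTb = Kb × m × i
= 5.95 × 0.9 × 1
= 5.355 °C

5.355 °C


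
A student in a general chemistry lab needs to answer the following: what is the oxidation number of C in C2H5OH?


2x + 6(+1) + (-2) = 0, so x = -2
Oxidation number: -2

-2


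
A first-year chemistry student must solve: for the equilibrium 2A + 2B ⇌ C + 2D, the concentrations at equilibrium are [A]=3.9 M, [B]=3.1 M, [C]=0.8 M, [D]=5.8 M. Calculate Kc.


Kc = [C][D]^2/([A]^2[B]^2)
= (0.8^1 × 5.8^2)/(3.9^2 × 3.1^2)
= 26.912/146.1681
= 0.1841

0.1841


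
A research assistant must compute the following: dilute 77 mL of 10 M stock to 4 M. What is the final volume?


C1V1 = C2V2
10 × 77 = 4 × V2
V2 = 770/4 = 192.5 mL

192.5 mL


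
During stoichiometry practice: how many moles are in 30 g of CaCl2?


M(CaCl2) = 110.98 g/mol
n = mass/M = 30/110.98 = 0.2703 mol

0.2703 mol


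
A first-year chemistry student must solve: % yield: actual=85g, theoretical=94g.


% yield = actual/theoretical × 100
= 85/94 × 100
= 90.43%

90.43%


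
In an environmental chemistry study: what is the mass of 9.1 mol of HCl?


M(HCl) = 36.46 g/mol
mass = n × M = 9.1 × 36.46 = 331.79 g

331.79 g


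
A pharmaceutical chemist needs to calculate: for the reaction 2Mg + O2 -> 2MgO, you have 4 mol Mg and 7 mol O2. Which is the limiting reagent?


Mole ratio available / coefficient:
  Mg: 4/2 = 2.000
  O2: 7/1 = 7.000
Smaller ratio is limiting.

Mg


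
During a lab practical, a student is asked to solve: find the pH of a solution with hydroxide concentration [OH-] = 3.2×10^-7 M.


pOH = -log10([OH-]) = -log10(3.2×10^-7)
= 7 - log10(3.2) = 6.49
pH = 14 - pOH = 14 - 6.49 = 7.51

7.51


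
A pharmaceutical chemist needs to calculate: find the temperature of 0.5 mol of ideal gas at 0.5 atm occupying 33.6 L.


PV = nRT  (R = 0.08206 L·atm/(mol·K))
T = PV/(nR) = 0.5×33.6/(0.5×0.08206)
= 16.80/0.041030
= 409.46 K

409.46 K


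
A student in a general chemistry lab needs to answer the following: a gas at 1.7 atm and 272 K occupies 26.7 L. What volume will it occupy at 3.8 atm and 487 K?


P1V1/T1 = P2V2/T2
V2 = P1V1T2/(T1P2)
= 1.7×26.7×487/(272×3.8)
= 21.386 L

21.386 L


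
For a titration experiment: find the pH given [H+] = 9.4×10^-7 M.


pH = -log10([H+]) = -log10(9.4×10^-7)
= 7 - log10(9.4)
= 7 - 0.97
= 6.03

6.03
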